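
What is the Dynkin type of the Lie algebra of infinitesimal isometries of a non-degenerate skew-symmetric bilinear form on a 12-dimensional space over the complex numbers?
C6

This is sp(12), which has dimension 12(12+1)/2 = 78 and rank 12/2 = 6. In the classification of classical Lie algebras, the symplectic algebra sp(2n) has type C_n; here n = 6, so the Dynkin diagram is a chain of 6 nodes with a double edge at one end; the terminal node there is the unique long simple root (C_6). Hence the type is C_6.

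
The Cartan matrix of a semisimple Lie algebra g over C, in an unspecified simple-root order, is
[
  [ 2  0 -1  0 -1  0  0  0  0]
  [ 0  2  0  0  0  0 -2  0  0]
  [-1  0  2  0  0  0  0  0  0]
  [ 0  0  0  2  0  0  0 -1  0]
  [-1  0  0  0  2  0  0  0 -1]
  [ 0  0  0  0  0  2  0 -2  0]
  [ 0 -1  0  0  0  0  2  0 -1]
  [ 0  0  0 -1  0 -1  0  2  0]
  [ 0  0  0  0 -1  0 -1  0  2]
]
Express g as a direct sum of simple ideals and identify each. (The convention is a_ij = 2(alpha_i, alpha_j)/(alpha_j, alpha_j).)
The diagram associated to this matrix has two connected components: the simple roots {alpha_4, alpha_6, alpha_8} form a chain of 3 nodes with a double edge at one end; the terminal node there is the unique long simple root (C_3), and {alpha_1, alpha_2, alpha_3, alpha_5, alpha_7, alpha_9} form a chain of 6 nodes with a double edge at one end; the terminal node there is the unique long simple root (C_6). A semisimple Lie algebra decomposes uniquely as the direct sum of simple ideals, one per connected component of its Dynkin diagram, so g ≅ C_3 ⊕ C_6 (dimension 21 + 78 = 99).

type C_3 ⊕ type C_6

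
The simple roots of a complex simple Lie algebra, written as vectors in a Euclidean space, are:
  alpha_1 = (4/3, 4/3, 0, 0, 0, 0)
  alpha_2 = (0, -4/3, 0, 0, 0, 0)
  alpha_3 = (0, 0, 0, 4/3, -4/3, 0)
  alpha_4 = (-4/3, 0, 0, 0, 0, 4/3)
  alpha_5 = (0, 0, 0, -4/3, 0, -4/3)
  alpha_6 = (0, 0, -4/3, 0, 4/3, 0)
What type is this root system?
B6

Compute the Cartan integers a_ij = 2(alpha_i, alpha_j)/(alpha_j, alpha_j); the resulting 6x6 Cartan matrix is
[[2, -2, 0, -1, 0, 0], [-1, 2, 0, 0, 0, 0], [0, 0, 2, 0, -1, -1], [-1, 0, 0, 2, -1, 0], [0, 0, -1, -1, 2, 0], [0, 0, -1, 0, 0, 2]].
The roots have two lengths (squared-length ratio 2:1); the short ones are alpha_{2}. The associated Dynkin diagram is a chain of 6 nodes with a double edge at one end; the terminal node there is the unique short simple root (B_6), so the type is B_6 (the algebra so(13)).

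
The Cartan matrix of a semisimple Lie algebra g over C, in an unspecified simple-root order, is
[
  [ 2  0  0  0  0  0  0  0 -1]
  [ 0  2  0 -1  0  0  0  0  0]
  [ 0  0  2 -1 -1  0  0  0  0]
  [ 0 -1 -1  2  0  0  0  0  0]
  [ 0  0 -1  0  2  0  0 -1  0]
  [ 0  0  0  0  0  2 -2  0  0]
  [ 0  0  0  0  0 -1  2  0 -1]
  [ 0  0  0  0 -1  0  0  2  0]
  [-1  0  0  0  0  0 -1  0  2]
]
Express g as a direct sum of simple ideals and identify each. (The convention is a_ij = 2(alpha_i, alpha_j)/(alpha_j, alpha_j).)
A5 ⊕ C4

The diagram associated to this matrix has two connected components: the simple roots {alpha_2, alpha_3, alpha_4, alpha_5, alpha_8} form a chain of 5 nodes with single edges (A_5), and {alpha_1, alpha_6, alpha_7, alpha_9} form a chain of 4 nodes with a double edge at one end; the terminal node there is the unique long simple root (C_4). A semisimple Lie algebra decomposes uniquely as the direct sum of simple ideals, one per connected component of its Dynkin diagram, so g ≅ A_5 ⊕ C_4 (dimension 35 + 36 = 71).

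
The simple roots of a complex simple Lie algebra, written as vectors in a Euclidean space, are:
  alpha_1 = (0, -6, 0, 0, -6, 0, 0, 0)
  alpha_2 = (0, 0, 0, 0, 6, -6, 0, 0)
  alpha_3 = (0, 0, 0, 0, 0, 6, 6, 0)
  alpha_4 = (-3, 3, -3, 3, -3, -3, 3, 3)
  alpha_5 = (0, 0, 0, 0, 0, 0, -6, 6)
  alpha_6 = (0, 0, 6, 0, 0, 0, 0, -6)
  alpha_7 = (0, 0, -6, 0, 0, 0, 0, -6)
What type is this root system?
E7

Compute the Cartan integers a_ij = 2(alpha_i, alpha_j)/(alpha_j, alpha_j); the resulting 7x7 Cartan matrix is
[[2, -1, 0, 0, 0, 0, 0], [-1, 2, -1, 0, 0, 0, 0], [0, -1, 2, 0, -1, 0, 0], [0, 0, 0, 2, 0, -1, 0], [0, 0, -1, 0, 2, -1, -1], [0, 0, 0, -1, -1, 2, 0], [0, 0, 0, 0, -1, 0, 2]].
All simple roots have the same length, so the diagram is simply laced. The associated Dynkin diagram is a chain of 6 nodes with one extra node attached to the third node from one end (E_7), so the type is E_7.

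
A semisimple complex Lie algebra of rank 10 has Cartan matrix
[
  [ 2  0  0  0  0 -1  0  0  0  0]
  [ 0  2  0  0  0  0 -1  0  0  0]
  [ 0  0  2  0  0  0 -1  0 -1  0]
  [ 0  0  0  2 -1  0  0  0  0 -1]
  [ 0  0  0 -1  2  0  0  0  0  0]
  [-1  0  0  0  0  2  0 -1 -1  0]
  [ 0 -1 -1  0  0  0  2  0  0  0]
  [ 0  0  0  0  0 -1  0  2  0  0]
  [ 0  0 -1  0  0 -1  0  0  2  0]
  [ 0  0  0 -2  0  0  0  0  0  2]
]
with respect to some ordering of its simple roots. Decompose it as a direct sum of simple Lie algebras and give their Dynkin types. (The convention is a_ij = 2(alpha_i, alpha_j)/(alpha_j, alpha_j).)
C_3 (sp(6)) ⊕ D_7 (so(14))

The diagram associated to this matrix has two connected components: the simple roots {alpha_4, alpha_5, alpha_10} form a chain of 3 nodes with a double edge at one end; the terminal node there is the unique long simple root (C_3), and {alpha_1, alpha_2, alpha_3, alpha_6, alpha_7, alpha_8, alpha_9} form a chain of 5 nodes with a fork of two nodes at one end (D_7). A semisimple Lie algebra decomposes uniquely as the direct sum of simple ideals, one per connected component of its Dynkin diagram, so g ≅ C_3 ⊕ D_7 (dimension 21 + 91 = 112).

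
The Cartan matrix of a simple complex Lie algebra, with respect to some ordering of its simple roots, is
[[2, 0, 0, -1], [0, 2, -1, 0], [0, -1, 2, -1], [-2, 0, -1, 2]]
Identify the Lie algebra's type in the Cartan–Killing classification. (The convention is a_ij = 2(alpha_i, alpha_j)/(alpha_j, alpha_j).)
B4

The matrix has rank 4 with 2's on the diagonal. Reading the off-diagonal entries as Dynkin edges (a single edge where a_ij = a_ji = -1; a double or triple edge where a_ij * a_ji = 2 or 3), the diagram is a chain of 4 nodes with a double edge at one end; the terminal node there is the unique short simple root (B_4). One simple-root ordering that puts it in standard form is (alpha_2, alpha_3, alpha_4, alpha_1). So the algebra is type B_4, i.e. so(9).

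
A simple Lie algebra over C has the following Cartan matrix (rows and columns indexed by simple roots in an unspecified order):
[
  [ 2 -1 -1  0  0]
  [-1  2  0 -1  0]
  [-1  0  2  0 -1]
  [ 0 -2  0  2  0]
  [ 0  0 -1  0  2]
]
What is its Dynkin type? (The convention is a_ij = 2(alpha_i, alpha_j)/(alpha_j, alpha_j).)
type C_5

The matrix has rank 5 with 2's on the diagonal. Reading the off-diagonal entries as Dynkin edges (a single edge where a_ij = a_ji = -1; a double or triple edge where a_ij * a_ji = 2 or 3), the diagram is a chain of 5 nodes with a double edge at one end; the terminal node there is the unique long simple root (C_5). One simple-root ordering that puts it in standard form is (alpha_5, alpha_3, alpha_1, alpha_2, alpha_4). So the algebra is type C_5, i.e. sp(10).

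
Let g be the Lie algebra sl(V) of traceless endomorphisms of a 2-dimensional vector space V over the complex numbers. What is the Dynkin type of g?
This is sl(2), which has dimension 2^2 - 1 = 3 and rank 2 - 1 = 1 (a Cartan subalgebra is the diagonal traceless matrices). In the classification of classical Lie algebras, the special linear algebra sl(n+1) has type A_n; here n = 1, so the Dynkin diagram is a chain of 1 nodes with single edges (A_1). Hence the type is A_1.

type A_1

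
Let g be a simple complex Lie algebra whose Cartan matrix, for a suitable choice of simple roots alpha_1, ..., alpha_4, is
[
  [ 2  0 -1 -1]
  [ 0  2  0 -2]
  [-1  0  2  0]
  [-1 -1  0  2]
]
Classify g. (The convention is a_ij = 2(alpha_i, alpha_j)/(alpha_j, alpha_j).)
C_4 (sp(8))

The matrix has rank 4 with 2's on the diagonal. Reading the off-diagonal entries as Dynkin edges (a single edge where a_ij = a_ji = -1; a double or triple edge where a_ij * a_ji = 2 or 3), the diagram is a chain of 4 nodes with a double edge at one end; the terminal node there is the unique long simple root (C_4). One simple-root ordering that puts it in standard form is (alpha_3, alpha_1, alpha_4, alpha_2). So the algebra is type C_4, i.e. sp(8).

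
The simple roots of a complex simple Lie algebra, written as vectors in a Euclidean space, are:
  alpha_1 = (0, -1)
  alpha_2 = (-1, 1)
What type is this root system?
B_2 (so(5))

Compute the Cartan integers a_ij = 2(alpha_i, alpha_j)/(alpha_j, alpha_j); the resulting 2x2 Cartan matrix is
[[2, -1], [-2, 2]].
The roots have two lengths (squared-length ratio 2:1); the short ones are alpha_{1}. The associated Dynkin diagram is a chain of 2 nodes with a double edge at one end; the terminal node there is the unique short simple root (B_2), so the type is B_2 (the algebra so(5)).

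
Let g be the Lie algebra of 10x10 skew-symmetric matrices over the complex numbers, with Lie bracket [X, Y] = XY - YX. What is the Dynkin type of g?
type D_5

This is so(10) with 10 even, which has dimension 10(10-1)/2 = 45 and rank 10/2 = 5. In the classification of classical Lie algebras, the orthogonal algebra so(2n) in an even number of variables has type D_n; here n = 5, so the Dynkin diagram is a chain of 3 nodes with a fork of two nodes at one end (D_5). Hence the type is D_5.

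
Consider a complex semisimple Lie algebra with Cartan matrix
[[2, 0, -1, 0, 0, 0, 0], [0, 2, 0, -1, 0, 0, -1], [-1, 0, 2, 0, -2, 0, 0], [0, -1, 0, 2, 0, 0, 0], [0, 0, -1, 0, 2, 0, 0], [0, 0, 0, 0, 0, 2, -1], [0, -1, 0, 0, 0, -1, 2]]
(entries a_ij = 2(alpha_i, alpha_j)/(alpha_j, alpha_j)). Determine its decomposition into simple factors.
The diagram associated to this matrix has two connected components: the simple roots {alpha_2, alpha_4, alpha_6, alpha_7} form a chain of 4 nodes with single edges (A_4), and {alpha_1, alpha_3, alpha_5} form a chain of 3 nodes with a double edge at one end; the terminal node there is the unique short simple root (B_3). A semisimple Lie algebra decomposes uniquely as the direct sum of simple ideals, one per connected component of its Dynkin diagram, so g ≅ A_4 ⊕ B_3 (dimension 24 + 21 = 45).

type A_4 + type B_3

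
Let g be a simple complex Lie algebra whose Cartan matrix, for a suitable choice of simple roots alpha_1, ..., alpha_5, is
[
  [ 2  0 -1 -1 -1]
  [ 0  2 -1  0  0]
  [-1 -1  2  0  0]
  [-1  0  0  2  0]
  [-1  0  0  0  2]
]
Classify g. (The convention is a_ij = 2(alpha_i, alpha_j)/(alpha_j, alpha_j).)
D_5

The matrix has rank 5 with 2's on the diagonal. Reading the off-diagonal entries as Dynkin edges (a single edge where a_ij = a_ji = -1; a double or triple edge where a_ij * a_ji = 2 or 3), the diagram is a chain of 3 nodes with a fork of two nodes at one end (D_5). One simple-root ordering that puts it in standard form is (alpha_2, alpha_3, alpha_1, alpha_4, alpha_5). So the algebra is type D_5, i.e. so(10).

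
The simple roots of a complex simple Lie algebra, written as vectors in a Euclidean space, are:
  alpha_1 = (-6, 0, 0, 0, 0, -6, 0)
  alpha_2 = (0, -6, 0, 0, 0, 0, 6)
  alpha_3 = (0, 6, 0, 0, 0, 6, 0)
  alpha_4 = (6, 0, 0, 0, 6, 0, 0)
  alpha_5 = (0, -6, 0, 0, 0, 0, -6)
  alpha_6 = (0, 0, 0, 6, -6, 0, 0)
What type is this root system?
D6

Compute the Cartan integers a_ij = 2(alpha_i, alpha_j)/(alpha_j, alpha_j); the resulting 6x6 Cartan matrix is
[[2, 0, -1, -1, 0, 0], [0, 2, -1, 0, 0, 0], [-1, -1, 2, 0, -1, 0], [-1, 0, 0, 2, 0, -1], [0, 0, -1, 0, 2, 0], [0, 0, 0, -1, 0, 2]].
All simple roots have the same length, so the diagram is simply laced. The associated Dynkin diagram is a chain of 4 nodes with a fork of two nodes at one end (D_6), so the type is D_6 (the algebra so(12)).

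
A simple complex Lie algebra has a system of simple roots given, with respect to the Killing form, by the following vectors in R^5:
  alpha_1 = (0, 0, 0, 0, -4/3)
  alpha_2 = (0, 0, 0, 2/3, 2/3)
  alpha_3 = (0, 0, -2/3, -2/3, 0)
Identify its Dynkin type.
C3

Compute the Cartan integers a_ij = 2(alpha_i, alpha_j)/(alpha_j, alpha_j); the resulting 3x3 Cartan matrix is
[[2, -2, 0], [-1, 2, -1], [0, -1, 2]].
The roots have two lengths (squared-length ratio 2:1); the short ones are alpha_{2,3}. The associated Dynkin diagram is a chain of 3 nodes with a double edge at one end; the terminal node there is the unique long simple root (C_3), so the type is C_3 (the algebra sp(6)).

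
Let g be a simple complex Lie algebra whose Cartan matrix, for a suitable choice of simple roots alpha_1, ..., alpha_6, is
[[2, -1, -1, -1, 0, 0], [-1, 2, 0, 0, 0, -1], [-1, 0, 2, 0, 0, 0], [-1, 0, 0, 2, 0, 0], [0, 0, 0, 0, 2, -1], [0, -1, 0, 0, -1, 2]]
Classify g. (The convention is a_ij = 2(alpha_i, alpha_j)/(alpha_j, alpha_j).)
D_6

The matrix has rank 6 with 2's on the diagonal. Reading the off-diagonal entries as Dynkin edges (a single edge where a_ij = a_ji = -1; a double or triple edge where a_ij * a_ji = 2 or 3), the diagram is a chain of 4 nodes with a fork of two nodes at one end (D_6). One simple-root ordering that puts it in standard form is (alpha_5, alpha_6, alpha_2, alpha_1, alpha_3, alpha_4). So the algebra is type D_6, i.e. so(12).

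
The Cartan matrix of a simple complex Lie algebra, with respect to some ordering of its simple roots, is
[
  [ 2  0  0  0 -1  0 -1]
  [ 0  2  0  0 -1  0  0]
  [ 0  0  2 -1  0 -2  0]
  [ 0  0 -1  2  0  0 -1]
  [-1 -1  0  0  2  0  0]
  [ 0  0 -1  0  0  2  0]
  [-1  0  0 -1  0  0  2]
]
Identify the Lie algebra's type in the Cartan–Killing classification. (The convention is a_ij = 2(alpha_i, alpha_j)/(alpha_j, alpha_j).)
The matrix has rank 7 with 2's on the diagonal. Reading the off-diagonal entries as Dynkin edges (a single edge where a_ij = a_ji = -1; a double or triple edge where a_ij * a_ji = 2 or 3), the diagram is a chain of 7 nodes with a double edge at one end; the terminal node there is the unique short simple root (B_7). One simple-root ordering that puts it in standard form is (alpha_2, alpha_5, alpha_1, alpha_7, alpha_4, alpha_3, alpha_6). So the algebra is type B_7, i.e. so(15).

type B_7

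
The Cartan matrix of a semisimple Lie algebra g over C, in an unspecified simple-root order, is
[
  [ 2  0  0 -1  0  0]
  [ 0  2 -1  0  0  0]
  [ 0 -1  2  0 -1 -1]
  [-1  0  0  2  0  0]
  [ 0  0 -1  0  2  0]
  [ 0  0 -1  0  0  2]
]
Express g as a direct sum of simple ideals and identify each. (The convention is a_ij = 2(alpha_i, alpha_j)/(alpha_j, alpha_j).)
The diagram associated to this matrix has two connected components: the simple roots {alpha_1, alpha_4} form a chain of 2 nodes with single edges (A_2), and {alpha_2, alpha_3, alpha_5, alpha_6} form a chain of 2 nodes with a fork of two nodes at one end (D_4). A semisimple Lie algebra decomposes uniquely as the direct sum of simple ideals, one per connected component of its Dynkin diagram, so g ≅ A_2 ⊕ D_4 (dimension 8 + 28 = 36).

A2 + D4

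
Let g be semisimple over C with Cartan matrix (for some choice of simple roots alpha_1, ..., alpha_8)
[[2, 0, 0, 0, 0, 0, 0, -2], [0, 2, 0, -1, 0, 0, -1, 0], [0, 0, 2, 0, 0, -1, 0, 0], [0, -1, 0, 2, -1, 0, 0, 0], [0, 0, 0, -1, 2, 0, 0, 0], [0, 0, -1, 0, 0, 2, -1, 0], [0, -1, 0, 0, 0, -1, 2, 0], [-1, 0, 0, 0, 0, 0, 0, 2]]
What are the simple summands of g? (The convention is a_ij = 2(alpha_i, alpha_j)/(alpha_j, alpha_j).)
The diagram associated to this matrix has two connected components: the simple roots {alpha_2, alpha_3, alpha_4, alpha_5, alpha_6, alpha_7} form a chain of 6 nodes with single edges (A_6), and {alpha_1, alpha_8} form a chain of 2 nodes with a double edge at one end; the terminal node there is the unique short simple root (B_2). A semisimple Lie algebra decomposes uniquely as the direct sum of simple ideals, one per connected component of its Dynkin diagram, so g ≅ A_6 ⊕ B_2 (dimension 48 + 10 = 58).

A_6 (sl(7)) + B_2 (so(5))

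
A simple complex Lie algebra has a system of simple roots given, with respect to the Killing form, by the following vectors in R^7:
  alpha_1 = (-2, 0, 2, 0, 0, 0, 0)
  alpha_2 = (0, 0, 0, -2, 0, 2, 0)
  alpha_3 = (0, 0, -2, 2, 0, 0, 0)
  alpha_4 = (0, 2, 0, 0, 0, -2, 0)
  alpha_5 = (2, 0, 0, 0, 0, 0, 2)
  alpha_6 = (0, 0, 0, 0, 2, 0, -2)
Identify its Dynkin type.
Compute the Cartan integers a_ij = 2(alpha_i, alpha_j)/(alpha_j, alpha_j); the resulting 6x6 Cartan matrix is
[[2, 0, -1, 0, -1, 0], [0, 2, -1, -1, 0, 0], [-1, -1, 2, 0, 0, 0], [0, -1, 0, 2, 0, 0], [-1, 0, 0, 0, 2, -1], [0, 0, 0, 0, -1, 2]].
All simple roots have the same length, so the diagram is simply laced. The associated Dynkin diagram is a chain of 6 nodes with single edges (A_6), so the type is A_6 (the algebra sl(7)).

A_6 (sl(7))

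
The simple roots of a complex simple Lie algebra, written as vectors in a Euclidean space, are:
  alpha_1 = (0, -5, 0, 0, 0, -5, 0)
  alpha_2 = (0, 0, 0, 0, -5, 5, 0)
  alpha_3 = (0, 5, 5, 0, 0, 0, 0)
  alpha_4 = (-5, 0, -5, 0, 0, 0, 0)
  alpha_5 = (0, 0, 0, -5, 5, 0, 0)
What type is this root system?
Compute the Cartan integers a_ij = 2(alpha_i, alpha_j)/(alpha_j, alpha_j); the resulting 5x5 Cartan matrix is
[[2, -1, -1, 0, 0], [-1, 2, 0, 0, -1], [-1, 0, 2, -1, 0], [0, 0, -1, 2, 0], [0, -1, 0, 0, 2]].
All simple roots have the same length, so the diagram is simply laced. The associated Dynkin diagram is a chain of 5 nodes with single edges (A_5), so the type is A_5 (the algebra sl(6)).

A_5 (sl(6))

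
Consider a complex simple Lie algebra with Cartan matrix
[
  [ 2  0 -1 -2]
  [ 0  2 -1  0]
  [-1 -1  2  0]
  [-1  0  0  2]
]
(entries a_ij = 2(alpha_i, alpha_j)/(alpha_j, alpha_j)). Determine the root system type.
B_4

The matrix has rank 4 with 2's on the diagonal. Reading the off-diagonal entries as Dynkin edges (a single edge where a_ij = a_ji = -1; a double or triple edge where a_ij * a_ji = 2 or 3), the diagram is a chain of 4 nodes with a double edge at one end; the terminal node there is the unique short simple root (B_4). One simple-root ordering that puts it in standard form is (alpha_2, alpha_3, alpha_1, alpha_4). So the algebra is type B_4, i.e. so(9).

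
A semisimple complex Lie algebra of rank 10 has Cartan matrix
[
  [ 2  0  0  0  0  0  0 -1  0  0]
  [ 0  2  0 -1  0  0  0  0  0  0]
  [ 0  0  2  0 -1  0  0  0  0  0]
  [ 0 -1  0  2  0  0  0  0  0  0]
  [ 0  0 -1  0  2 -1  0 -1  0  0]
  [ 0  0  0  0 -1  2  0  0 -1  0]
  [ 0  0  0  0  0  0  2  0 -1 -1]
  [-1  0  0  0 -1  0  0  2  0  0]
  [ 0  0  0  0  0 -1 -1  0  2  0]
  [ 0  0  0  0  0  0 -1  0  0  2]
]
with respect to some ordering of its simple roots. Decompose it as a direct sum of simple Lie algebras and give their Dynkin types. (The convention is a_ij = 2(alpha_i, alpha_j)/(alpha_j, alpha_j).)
A2 ⊕ E8

The diagram associated to this matrix has two connected components: the simple roots {alpha_2, alpha_4} form a chain of 2 nodes with single edges (A_2), and {alpha_1, alpha_3, alpha_5, alpha_6, alpha_7, alpha_8, alpha_9, alpha_10} form a chain of 7 nodes with one extra node attached to the third node from one end (E_8). A semisimple Lie algebra decomposes uniquely as the direct sum of simple ideals, one per connected component of its Dynkin diagram, so g ≅ A_2 ⊕ E_8 (dimension 8 + 248 = 256).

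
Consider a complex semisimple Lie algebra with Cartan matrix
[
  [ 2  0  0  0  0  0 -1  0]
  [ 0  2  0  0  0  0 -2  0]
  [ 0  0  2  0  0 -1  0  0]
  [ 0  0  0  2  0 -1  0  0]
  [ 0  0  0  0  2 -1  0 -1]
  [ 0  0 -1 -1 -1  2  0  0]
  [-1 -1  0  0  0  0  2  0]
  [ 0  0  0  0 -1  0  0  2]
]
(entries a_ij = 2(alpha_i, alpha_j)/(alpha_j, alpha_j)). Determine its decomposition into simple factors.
The diagram associated to this matrix has two connected components: the simple roots {alpha_1, alpha_2, alpha_7} form a chain of 3 nodes with a double edge at one end; the terminal node there is the unique long simple root (C_3), and {alpha_3, alpha_4, alpha_5, alpha_6, alpha_8} form a chain of 3 nodes with a fork of two nodes at one end (D_5). A semisimple Lie algebra decomposes uniquely as the direct sum of simple ideals, one per connected component of its Dynkin diagram, so g ≅ C_3 ⊕ D_5 (dimension 21 + 45 = 66).

C3 + D5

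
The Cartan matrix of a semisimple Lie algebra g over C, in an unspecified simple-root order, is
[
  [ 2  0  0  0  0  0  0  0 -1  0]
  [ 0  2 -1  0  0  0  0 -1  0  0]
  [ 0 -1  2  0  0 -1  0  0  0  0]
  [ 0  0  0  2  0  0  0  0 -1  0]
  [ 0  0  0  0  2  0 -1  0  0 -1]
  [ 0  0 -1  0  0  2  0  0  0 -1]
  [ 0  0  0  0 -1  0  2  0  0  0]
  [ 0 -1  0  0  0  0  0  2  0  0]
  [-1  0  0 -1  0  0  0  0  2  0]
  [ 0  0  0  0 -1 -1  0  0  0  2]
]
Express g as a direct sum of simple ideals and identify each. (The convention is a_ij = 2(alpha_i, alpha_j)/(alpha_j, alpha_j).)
A3 ⊕ A7

The diagram associated to this matrix has two connected components: the simple roots {alpha_1, alpha_4, alpha_9} form a chain of 3 nodes with single edges (A_3), and {alpha_2, alpha_3, alpha_5, alpha_6, alpha_7, alpha_8, alpha_10} form a chain of 7 nodes with single edges (A_7). A semisimple Lie algebra decomposes uniquely as the direct sum of simple ideals, one per connected component of its Dynkin diagram, so g ≅ A_3 ⊕ A_7 (dimension 15 + 63 = 78).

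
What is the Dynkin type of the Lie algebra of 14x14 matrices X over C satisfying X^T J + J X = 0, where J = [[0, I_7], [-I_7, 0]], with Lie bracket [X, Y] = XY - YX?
C_7

This is sp(14), which has dimension 14(14+1)/2 = 105 and rank 14/2 = 7. In the classification of classical Lie algebras, the symplectic algebra sp(2n) has type C_n; here n = 7, so the Dynkin diagram is a chain of 7 nodes with a double edge at one end; the terminal node there is the unique long simple root (C_7). Hence the type is C_7.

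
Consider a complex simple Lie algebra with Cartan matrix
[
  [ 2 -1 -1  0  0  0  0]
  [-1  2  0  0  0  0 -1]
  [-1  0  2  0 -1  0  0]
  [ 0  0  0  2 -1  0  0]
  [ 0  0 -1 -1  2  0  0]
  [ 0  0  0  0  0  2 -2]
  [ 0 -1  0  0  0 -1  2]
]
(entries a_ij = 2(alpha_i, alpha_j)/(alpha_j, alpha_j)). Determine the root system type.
The matrix has rank 7 with 2's on the diagonal. Reading the off-diagonal entries as Dynkin edges (a single edge where a_ij = a_ji = -1; a double or triple edge where a_ij * a_ji = 2 or 3), the diagram is a chain of 7 nodes with a double edge at one end; the terminal node there is the unique long simple root (C_7). One simple-root ordering that puts it in standard form is (alpha_4, alpha_5, alpha_3, alpha_1, alpha_2, alpha_7, alpha_6). So the algebra is type C_7, i.e. sp(14).

type C_7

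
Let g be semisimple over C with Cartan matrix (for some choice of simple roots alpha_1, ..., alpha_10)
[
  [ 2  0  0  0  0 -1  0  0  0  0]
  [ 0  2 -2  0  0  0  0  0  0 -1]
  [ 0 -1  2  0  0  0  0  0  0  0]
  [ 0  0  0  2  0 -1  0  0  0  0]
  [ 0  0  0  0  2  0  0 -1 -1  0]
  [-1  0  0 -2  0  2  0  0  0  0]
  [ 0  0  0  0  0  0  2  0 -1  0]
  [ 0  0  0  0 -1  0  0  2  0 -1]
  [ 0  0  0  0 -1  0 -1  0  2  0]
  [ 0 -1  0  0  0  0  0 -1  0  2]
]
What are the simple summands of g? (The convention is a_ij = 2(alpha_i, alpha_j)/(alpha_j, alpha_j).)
The diagram associated to this matrix has two connected components: the simple roots {alpha_1, alpha_4, alpha_6} form a chain of 3 nodes with a double edge at one end; the terminal node there is the unique short simple root (B_3), and {alpha_2, alpha_3, alpha_5, alpha_7, alpha_8, alpha_9, alpha_10} form a chain of 7 nodes with a double edge at one end; the terminal node there is the unique short simple root (B_7). A semisimple Lie algebra decomposes uniquely as the direct sum of simple ideals, one per connected component of its Dynkin diagram, so g ≅ B_3 ⊕ B_7 (dimension 21 + 105 = 126).

B_3 (so(7)) + B_7 (so(15))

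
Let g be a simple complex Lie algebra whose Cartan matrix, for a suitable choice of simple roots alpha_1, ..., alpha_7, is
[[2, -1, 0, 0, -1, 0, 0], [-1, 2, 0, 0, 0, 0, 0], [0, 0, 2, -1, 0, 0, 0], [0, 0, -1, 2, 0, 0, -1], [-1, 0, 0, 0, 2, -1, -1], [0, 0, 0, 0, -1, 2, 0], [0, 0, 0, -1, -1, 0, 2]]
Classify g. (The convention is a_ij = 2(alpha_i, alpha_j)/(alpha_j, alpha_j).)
E7

The matrix has rank 7 with 2's on the diagonal. Reading the off-diagonal entries as Dynkin edges (a single edge where a_ij = a_ji = -1; a double or triple edge where a_ij * a_ji = 2 or 3), the diagram is a chain of 6 nodes with one extra node attached to the third node from one end (E_7). One simple-root ordering that puts it in standard form is (alpha_2, alpha_6, alpha_1, alpha_5, alpha_7, alpha_4, alpha_3). So the algebra is type E_7.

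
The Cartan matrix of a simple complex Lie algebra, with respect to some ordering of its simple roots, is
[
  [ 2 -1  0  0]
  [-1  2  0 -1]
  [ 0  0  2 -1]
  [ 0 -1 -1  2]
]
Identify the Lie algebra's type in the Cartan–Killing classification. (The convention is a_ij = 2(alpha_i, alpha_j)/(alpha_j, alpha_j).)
The matrix has rank 4 with 2's on the diagonal. Reading the off-diagonal entries as Dynkin edges (a single edge where a_ij = a_ji = -1; a double or triple edge where a_ij * a_ji = 2 or 3), the diagram is a chain of 4 nodes with single edges (A_4). One simple-root ordering that puts it in standard form is (alpha_3, alpha_4, alpha_2, alpha_1). So the algebra is type A_4, i.e. sl(5).

A4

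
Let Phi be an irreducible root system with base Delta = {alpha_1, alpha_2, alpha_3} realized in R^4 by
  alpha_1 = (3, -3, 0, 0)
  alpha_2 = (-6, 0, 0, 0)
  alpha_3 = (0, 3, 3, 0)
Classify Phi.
C_3 (sp(6))

Compute the Cartan integers a_ij = 2(alpha_i, alpha_j)/(alpha_j, alpha_j); the resulting 3x3 Cartan matrix is
[[2, -1, -1], [-2, 2, 0], [-1, 0, 2]].
The roots have two lengths (squared-length ratio 2:1); the short ones are alpha_{1,3}. The associated Dynkin diagram is a chain of 3 nodes with a double edge at one end; the terminal node there is the unique long simple root (C_3), so the type is C_3 (the algebra sp(6)).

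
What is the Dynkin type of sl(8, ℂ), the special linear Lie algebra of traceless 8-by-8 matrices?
A_7

This is sl(8), which has dimension 8^2 - 1 = 63 and rank 8 - 1 = 7 (a Cartan subalgebra is the diagonal traceless matrices). In the classification of classical Lie algebras, the special linear algebra sl(n+1) has type A_n; here n = 7, so the Dynkin diagram is a chain of 7 nodes with single edges (A_7). Hence the type is A_7.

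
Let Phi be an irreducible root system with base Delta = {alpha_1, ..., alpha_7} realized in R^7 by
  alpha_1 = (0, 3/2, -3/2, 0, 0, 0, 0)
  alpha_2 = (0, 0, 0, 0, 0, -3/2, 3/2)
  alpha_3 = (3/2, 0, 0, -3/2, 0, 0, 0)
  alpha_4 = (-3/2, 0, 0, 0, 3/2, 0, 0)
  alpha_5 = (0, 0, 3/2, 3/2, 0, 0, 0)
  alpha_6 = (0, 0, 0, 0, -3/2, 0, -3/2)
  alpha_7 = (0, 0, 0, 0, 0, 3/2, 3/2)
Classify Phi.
D_7 (so(14))

Compute the Cartan integers a_ij = 2(alpha_i, alpha_j)/(alpha_j, alpha_j); the resulting 7x7 Cartan matrix is
[[2, 0, 0, 0, -1, 0, 0], [0, 2, 0, 0, 0, -1, 0], [0, 0, 2, -1, -1, 0, 0], [0, 0, -1, 2, 0, -1, 0], [-1, 0, -1, 0, 2, 0, 0], [0, -1, 0, -1, 0, 2, -1], [0, 0, 0, 0, 0, -1, 2]].
All simple roots have the same length, so the diagram is simply laced. The associated Dynkin diagram is a chain of 5 nodes with a fork of two nodes at one end (D_7), so the type is D_7 (the algebra so(14)).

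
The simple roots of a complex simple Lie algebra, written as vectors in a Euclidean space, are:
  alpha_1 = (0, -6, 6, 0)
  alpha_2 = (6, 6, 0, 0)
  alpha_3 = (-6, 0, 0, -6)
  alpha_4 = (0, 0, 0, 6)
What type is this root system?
B4

Compute the Cartan integers a_ij = 2(alpha_i, alpha_j)/(alpha_j, alpha_j); the resulting 4x4 Cartan matrix is
[[2, -1, 0, 0], [-1, 2, -1, 0], [0, -1, 2, -2], [0, 0, -1, 2]].
The roots have two lengths (squared-length ratio 2:1); the short ones are alpha_{4}. The associated Dynkin diagram is a chain of 4 nodes with a double edge at one end; the terminal node there is the unique short simple root (B_4), so the type is B_4 (the algebra so(9)).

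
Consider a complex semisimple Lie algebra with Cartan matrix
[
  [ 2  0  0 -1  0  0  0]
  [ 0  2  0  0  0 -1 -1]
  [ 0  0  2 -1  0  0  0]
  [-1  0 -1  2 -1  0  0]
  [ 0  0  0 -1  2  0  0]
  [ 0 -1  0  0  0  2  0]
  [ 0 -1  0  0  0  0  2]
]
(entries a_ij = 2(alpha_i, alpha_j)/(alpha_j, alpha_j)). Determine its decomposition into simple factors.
type A_3 + type D_4

The diagram associated to this matrix has two connected components: the simple roots {alpha_2, alpha_6, alpha_7} form a chain of 3 nodes with single edges (A_3), and {alpha_1, alpha_3, alpha_4, alpha_5} form a chain of 2 nodes with a fork of two nodes at one end (D_4). A semisimple Lie algebra decomposes uniquely as the direct sum of simple ideals, one per connected component of its Dynkin diagram, so g ≅ A_3 ⊕ D_4 (dimension 15 + 28 = 43).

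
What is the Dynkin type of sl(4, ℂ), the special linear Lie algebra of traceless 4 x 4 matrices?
A3

This is sl(4), which has dimension 4^2 - 1 = 15 and rank 4 - 1 = 3 (a Cartan subalgebra is the diagonal traceless matrices). In the classification of classical Lie algebras, the special linear algebra sl(n+1) has type A_n; here n = 3, so the Dynkin diagram is a chain of 3 nodes with single edges (A_3). Hence the type is A_3.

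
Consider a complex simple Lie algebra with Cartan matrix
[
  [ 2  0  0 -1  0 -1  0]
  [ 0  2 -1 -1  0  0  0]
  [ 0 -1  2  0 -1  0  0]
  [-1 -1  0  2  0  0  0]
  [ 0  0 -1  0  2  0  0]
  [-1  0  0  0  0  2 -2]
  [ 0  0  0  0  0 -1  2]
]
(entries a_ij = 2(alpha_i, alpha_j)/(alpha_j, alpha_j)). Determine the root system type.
B_7 (so(15))

The matrix has rank 7 with 2's on the diagonal. Reading the off-diagonal entries as Dynkin edges (a single edge where a_ij = a_ji = -1; a double or triple edge where a_ij * a_ji = 2 or 3), the diagram is a chain of 7 nodes with a double edge at one end; the terminal node there is the unique short simple root (B_7). One simple-root ordering that puts it in standard form is (alpha_5, alpha_3, alpha_2, alpha_4, alpha_1, alpha_6, alpha_7). So the algebra is type B_7, i.e. so(15).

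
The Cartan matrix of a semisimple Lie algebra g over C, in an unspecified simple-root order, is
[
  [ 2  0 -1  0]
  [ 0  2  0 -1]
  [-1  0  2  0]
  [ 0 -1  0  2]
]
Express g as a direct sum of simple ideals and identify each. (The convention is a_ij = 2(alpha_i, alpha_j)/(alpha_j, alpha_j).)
A_2 (sl(3)) + A_2 (sl(3))

The diagram associated to this matrix has two connected components: the simple roots {alpha_2, alpha_4} form a chain of 2 nodes with single edges (A_2), and {alpha_1, alpha_3} form a chain of 2 nodes with single edges (A_2). A semisimple Lie algebra decomposes uniquely as the direct sum of simple ideals, one per connected component of its Dynkin diagram, so g ≅ A_2 ⊕ A_2 (dimension 8 + 8 = 16).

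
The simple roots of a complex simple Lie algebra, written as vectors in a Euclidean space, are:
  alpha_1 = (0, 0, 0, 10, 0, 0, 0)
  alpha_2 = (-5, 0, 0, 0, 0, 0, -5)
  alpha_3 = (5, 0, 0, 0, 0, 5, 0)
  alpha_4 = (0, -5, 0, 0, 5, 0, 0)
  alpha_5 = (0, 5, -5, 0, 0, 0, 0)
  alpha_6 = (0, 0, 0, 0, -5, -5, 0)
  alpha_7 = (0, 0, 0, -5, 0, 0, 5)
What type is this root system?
Compute the Cartan integers a_ij = 2(alpha_i, alpha_j)/(alpha_j, alpha_j); the resulting 7x7 Cartan matrix is
[[2, 0, 0, 0, 0, 0, -2], [0, 2, -1, 0, 0, 0, -1], [0, -1, 2, 0, 0, -1, 0], [0, 0, 0, 2, -1, -1, 0], [0, 0, 0, -1, 2, 0, 0], [0, 0, -1, -1, 0, 2, 0], [-1, -1, 0, 0, 0, 0, 2]].
The roots have two lengths (squared-length ratio 2:1); the short ones are alpha_{2,3,4,5,6,7}. The associated Dynkin diagram is a chain of 7 nodes with a double edge at one end; the terminal node there is the unique long simple root (C_7), so the type is C_7 (the algebra sp(14)).

C7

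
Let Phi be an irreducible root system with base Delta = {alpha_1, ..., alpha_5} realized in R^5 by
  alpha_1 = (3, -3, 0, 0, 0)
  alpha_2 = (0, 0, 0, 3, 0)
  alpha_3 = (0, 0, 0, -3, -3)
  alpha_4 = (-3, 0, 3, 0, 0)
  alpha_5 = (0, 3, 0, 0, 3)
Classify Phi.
Compute the Cartan integers a_ij = 2(alpha_i, alpha_j)/(alpha_j, alpha_j); the resulting 5x5 Cartan matrix is
[[2, 0, 0, -1, -1], [0, 2, -1, 0, 0], [0, -2, 2, 0, -1], [-1, 0, 0, 2, 0], [-1, 0, -1, 0, 2]].
The roots have two lengths (squared-length ratio 2:1); the short ones are alpha_{2}. The associated Dynkin diagram is a chain of 5 nodes with a double edge at one end; the terminal node there is the unique short simple root (B_5), so the type is B_5 (the algebra so(11)).

B5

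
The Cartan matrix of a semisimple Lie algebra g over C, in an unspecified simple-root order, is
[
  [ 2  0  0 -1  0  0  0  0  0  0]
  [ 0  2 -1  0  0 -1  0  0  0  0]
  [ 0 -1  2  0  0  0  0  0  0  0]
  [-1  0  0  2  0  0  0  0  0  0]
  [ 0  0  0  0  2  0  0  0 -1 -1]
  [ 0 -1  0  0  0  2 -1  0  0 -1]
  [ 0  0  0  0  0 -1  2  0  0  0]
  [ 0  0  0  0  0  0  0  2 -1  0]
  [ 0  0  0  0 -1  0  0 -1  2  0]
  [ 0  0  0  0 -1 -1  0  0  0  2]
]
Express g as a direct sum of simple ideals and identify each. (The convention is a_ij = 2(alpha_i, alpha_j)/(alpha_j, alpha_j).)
type A_2 ⊕ type E_8

The diagram associated to this matrix has two connected components: the simple roots {alpha_1, alpha_4} form a chain of 2 nodes with single edges (A_2), and {alpha_2, alpha_3, alpha_5, alpha_6, alpha_7, alpha_8, alpha_9, alpha_10} form a chain of 7 nodes with one extra node attached to the third node from one end (E_8). A semisimple Lie algebra decomposes uniquely as the direct sum of simple ideals, one per connected component of its Dynkin diagram, so g ≅ A_2 ⊕ E_8 (dimension 8 + 248 = 256).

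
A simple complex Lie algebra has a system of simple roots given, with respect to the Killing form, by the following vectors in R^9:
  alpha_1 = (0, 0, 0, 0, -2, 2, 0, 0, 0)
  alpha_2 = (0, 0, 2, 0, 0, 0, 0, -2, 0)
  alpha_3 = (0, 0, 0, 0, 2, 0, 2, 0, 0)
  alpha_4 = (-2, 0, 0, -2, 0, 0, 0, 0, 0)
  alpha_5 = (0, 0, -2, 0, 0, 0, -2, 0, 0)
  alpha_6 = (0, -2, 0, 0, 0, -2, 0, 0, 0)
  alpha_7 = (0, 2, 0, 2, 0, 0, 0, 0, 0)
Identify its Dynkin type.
A7

Compute the Cartan integers a_ij = 2(alpha_i, alpha_j)/(alpha_j, alpha_j); the resulting 7x7 Cartan matrix is
[[2, 0, -1, 0, 0, -1, 0], [0, 2, 0, 0, -1, 0, 0], [-1, 0, 2, 0, -1, 0, 0], [0, 0, 0, 2, 0, 0, -1], [0, -1, -1, 0, 2, 0, 0], [-1, 0, 0, 0, 0, 2, -1], [0, 0, 0, -1, 0, -1, 2]].
All simple roots have the same length, so the diagram is simply laced. The associated Dynkin diagram is a chain of 7 nodes with single edges (A_7), so the type is A_7 (the algebra sl(8)).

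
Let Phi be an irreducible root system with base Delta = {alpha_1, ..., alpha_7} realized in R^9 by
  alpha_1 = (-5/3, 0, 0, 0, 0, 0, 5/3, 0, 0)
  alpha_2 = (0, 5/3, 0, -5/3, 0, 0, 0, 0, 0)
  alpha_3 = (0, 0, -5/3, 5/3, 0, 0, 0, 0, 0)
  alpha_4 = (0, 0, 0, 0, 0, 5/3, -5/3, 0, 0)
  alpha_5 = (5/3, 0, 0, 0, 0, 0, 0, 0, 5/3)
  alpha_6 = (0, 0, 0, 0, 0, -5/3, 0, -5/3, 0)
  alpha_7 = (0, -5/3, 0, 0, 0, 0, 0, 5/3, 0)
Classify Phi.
Compute the Cartan integers a_ij = 2(alpha_i, alpha_j)/(alpha_j, alpha_j); the resulting 7x7 Cartan matrix is
[[2, 0, 0, -1, -1, 0, 0], [0, 2, -1, 0, 0, 0, -1], [0, -1, 2, 0, 0, 0, 0], [-1, 0, 0, 2, 0, -1, 0], [-1, 0, 0, 0, 2, 0, 0], [0, 0, 0, -1, 0, 2, -1], [0, -1, 0, 0, 0, -1, 2]].
All simple roots have the same length, so the diagram is simply laced. The associated Dynkin diagram is a chain of 7 nodes with single edges (A_7), so the type is A_7 (the algebra sl(8)).

type A_7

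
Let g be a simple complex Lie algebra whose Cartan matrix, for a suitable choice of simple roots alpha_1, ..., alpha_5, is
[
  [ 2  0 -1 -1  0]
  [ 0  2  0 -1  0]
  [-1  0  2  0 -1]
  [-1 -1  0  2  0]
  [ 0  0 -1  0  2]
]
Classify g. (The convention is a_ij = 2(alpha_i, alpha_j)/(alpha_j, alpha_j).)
type A_5

The matrix has rank 5 with 2's on the diagonal. Reading the off-diagonal entries as Dynkin edges (a single edge where a_ij = a_ji = -1; a double or triple edge where a_ij * a_ji = 2 or 3), the diagram is a chain of 5 nodes with single edges (A_5). One simple-root ordering that puts it in standard form is (alpha_5, alpha_3, alpha_1, alpha_4, alpha_2). So the algebra is type A_5, i.e. sl(6).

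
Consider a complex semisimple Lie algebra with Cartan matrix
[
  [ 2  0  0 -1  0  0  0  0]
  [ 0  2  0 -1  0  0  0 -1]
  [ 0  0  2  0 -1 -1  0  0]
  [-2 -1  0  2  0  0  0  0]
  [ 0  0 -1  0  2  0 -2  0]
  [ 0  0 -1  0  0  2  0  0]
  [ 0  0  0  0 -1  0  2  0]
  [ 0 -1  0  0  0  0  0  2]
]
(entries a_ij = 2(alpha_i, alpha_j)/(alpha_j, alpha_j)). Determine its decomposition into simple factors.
B4 ⊕ B4

The diagram associated to this matrix has two connected components: the simple roots {alpha_3, alpha_5, alpha_6, alpha_7} form a chain of 4 nodes with a double edge at one end; the terminal node there is the unique short simple root (B_4), and {alpha_1, alpha_2, alpha_4, alpha_8} form a chain of 4 nodes with a double edge at one end; the terminal node there is the unique short simple root (B_4). A semisimple Lie algebra decomposes uniquely as the direct sum of simple ideals, one per connected component of its Dynkin diagram, so g ≅ B_4 ⊕ B_4 (dimension 36 + 36 = 72).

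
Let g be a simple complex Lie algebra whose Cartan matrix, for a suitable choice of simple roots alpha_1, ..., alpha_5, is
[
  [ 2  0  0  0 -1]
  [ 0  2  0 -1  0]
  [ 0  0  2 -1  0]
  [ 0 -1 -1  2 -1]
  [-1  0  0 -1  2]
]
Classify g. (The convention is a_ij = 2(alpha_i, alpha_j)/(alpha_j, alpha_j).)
D5

The matrix has rank 5 with 2's on the diagonal. Reading the off-diagonal entries as Dynkin edges (a single edge where a_ij = a_ji = -1; a double or triple edge where a_ij * a_ji = 2 or 3), the diagram is a chain of 3 nodes with a fork of two nodes at one end (D_5). One simple-root ordering that puts it in standard form is (alpha_1, alpha_5, alpha_4, alpha_2, alpha_3). So the algebra is type D_5, i.e. so(10).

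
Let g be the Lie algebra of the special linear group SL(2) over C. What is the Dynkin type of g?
type A_1

This is sl(2), which has dimension 2^2 - 1 = 3 and rank 2 - 1 = 1 (a Cartan subalgebra is the diagonal traceless matrices). In the classification of classical Lie algebras, the special linear algebra sl(n+1) has type A_n; here n = 1, so the Dynkin diagram is a chain of 1 nodes with single edges (A_1). Hence the type is A_1.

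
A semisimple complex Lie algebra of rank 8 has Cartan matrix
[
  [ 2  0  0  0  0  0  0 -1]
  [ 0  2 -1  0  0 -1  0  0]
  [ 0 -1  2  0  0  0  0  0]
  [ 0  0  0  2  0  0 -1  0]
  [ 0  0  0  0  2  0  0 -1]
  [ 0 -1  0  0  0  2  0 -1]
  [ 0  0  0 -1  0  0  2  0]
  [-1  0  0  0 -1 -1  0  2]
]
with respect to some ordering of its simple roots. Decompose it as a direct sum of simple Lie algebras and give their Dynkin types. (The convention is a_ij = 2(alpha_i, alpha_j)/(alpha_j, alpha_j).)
A2 + D6

The diagram associated to this matrix has two connected components: the simple roots {alpha_4, alpha_7} form a chain of 2 nodes with single edges (A_2), and {alpha_1, alpha_2, alpha_3, alpha_5, alpha_6, alpha_8} form a chain of 4 nodes with a fork of two nodes at one end (D_6). A semisimple Lie algebra decomposes uniquely as the direct sum of simple ideals, one per connected component of its Dynkin diagram, so g ≅ A_2 ⊕ D_6 (dimension 8 + 66 = 74).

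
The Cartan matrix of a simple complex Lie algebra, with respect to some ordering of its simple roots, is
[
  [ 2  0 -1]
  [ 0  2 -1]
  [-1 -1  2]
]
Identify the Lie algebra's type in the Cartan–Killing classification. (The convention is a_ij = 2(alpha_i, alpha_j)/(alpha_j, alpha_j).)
A_3

The matrix has rank 3 with 2's on the diagonal. Reading the off-diagonal entries as Dynkin edges (a single edge where a_ij = a_ji = -1; a double or triple edge where a_ij * a_ji = 2 or 3), the diagram is a chain of 3 nodes with single edges (A_3). One simple-root ordering that puts it in standard form is (alpha_2, alpha_3, alpha_1). So the algebra is type A_3, i.e. sl(4).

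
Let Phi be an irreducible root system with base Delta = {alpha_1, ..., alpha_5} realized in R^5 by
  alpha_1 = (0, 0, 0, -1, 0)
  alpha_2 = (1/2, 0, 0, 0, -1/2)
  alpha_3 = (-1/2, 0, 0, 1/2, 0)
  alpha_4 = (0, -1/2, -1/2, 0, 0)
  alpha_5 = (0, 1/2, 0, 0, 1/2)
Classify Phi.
C_5

Compute the Cartan integers a_ij = 2(alpha_i, alpha_j)/(alpha_j, alpha_j); the resulting 5x5 Cartan matrix is
[[2, 0, -2, 0, 0], [0, 2, -1, 0, -1], [-1, -1, 2, 0, 0], [0, 0, 0, 2, -1], [0, -1, 0, -1, 2]].
The roots have two lengths (squared-length ratio 2:1); the short ones are alpha_{2,3,4,5}. The associated Dynkin diagram is a chain of 5 nodes with a double edge at one end; the terminal node there is the unique long simple root (C_5), so the type is C_5 (the algebra sp(10)).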